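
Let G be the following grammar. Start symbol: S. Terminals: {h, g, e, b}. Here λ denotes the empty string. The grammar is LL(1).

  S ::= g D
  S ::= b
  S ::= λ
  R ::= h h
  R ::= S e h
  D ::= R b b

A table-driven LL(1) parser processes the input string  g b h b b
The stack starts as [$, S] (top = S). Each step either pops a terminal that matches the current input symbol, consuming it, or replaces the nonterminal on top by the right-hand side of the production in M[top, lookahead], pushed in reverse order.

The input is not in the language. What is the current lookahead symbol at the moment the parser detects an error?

h

     Stack        Input        Action
  1  $ S          g b h b b $  expand S ::= g D
  2  $ D g        g b h b b $  match g
  3  $ D          b h b b $    expand D ::= R b b
  4  $ b b R      b h b b $    expand R ::= S e h
  5  $ b b h e S  b h b b $    expand S ::= b
  6  $ b b h e b  b h b b $    match b
  7  $ b b h e    h b b $      error: top is terminal e but lookahead is h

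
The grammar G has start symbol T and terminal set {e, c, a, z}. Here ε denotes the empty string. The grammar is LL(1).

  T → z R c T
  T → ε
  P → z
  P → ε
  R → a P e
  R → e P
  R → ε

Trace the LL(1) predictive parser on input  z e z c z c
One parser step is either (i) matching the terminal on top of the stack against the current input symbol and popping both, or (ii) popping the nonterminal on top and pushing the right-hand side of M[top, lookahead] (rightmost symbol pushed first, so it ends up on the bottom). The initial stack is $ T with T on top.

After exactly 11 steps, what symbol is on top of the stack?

      Stack      Input          Action
   1  $ T        z e z c z c $  expand T → z R c T
   2  $ T c R z  z e z c z c $  match z
   3  $ T c R    e z c z c $    expand R → e P
   4  $ T c P e  e z c z c $    match e
   5  $ T c P    z c z c $      expand P → z
   6  $ T c z    z c z c $      match z
   7  $ T c      c z c $        match c
   8  $ T        z c $          expand T → z R c T
   9  $ T c R z  z c $          match z
  10  $ T c R    c $            expand R → ε
  11  $ T c      c $            match c
Stack after step 11: $ T (top = T).

T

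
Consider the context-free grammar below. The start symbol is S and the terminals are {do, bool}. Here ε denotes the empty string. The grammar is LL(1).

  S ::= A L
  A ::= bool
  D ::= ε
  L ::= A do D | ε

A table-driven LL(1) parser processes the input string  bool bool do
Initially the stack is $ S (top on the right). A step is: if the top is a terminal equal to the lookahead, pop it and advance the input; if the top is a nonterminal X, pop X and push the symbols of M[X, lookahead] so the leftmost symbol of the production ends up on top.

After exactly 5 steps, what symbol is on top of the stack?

step 1: stack=$ S  input=bool bool do $  — expand S ::= A L
step 2: stack=$ L A  input=bool bool do $  — expand A ::= bool
step 3: stack=$ L bool  input=bool bool do $  — match bool
step 4: stack=$ L  input=bool do $  — expand L ::= A do D
step 5: stack=$ D do A  input=bool do $  — expand A ::= bool
Stack after step 5: $ D do bool (top = bool).

bool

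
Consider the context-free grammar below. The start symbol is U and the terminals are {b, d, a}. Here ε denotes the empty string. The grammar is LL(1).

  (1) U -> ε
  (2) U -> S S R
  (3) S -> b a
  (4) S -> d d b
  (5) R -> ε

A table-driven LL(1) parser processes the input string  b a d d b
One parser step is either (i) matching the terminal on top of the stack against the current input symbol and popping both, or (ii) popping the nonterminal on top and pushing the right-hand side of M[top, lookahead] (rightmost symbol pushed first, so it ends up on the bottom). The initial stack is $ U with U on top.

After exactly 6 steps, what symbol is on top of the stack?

d

     Stack      Input        Action
  1  $ U        b a d d b $  expand U -> S S R
  2  $ R S S    b a d d b $  expand S -> b a
  3  $ R S a b  b a d d b $  match b
  4  $ R S a    a d d b $    match a
  5  $ R S      d d b $      expand S -> d d b
  6  $ R b d d  d d b $      match d
Stack after step 6: $ R b d (top = d).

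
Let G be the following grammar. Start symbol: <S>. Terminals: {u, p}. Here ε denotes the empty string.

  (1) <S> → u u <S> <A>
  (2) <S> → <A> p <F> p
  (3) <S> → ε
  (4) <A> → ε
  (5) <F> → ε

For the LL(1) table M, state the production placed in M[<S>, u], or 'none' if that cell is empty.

<S> → u u <S> <A>

FIRST(<A>): from <A>→ε we get {ε}. So FIRST(<A>) = {ε}.
FIRST(<F>): from <F>→ε we get {ε}. So FIRST(<F>) = {ε}.
FIRST(<S>): from <S>→u u <S> <A> we get {u}; from <S>→<A> p <F> p we get {p}; from <S>→ε we get {ε}. So FIRST(<S>) = {ε, p, u}.
FOLLOW(<S>) includes $ since <S> is the start symbol.
FOLLOW(<S>): in <S>→u u <S> <A>, <S> is followed by <A> with FIRST {ε}; in <S>→u u <S> <A>, the suffix after <S> is nullable (adds nothing new). Thus FOLLOW(<S>) = {$}.
For <S> → u u <S> <A>: FIRST(u u <S> <A>) = {u}, so it goes in M[<S>, t] for t ∈ {u}.
For <S> → <A> p <F> p: FIRST(<A> p <F> p) = {p}, so it goes in M[<S>, t] for t ∈ {p}.
For <S> → ε: FIRST(ε) = {ε}, so it goes in M[<S>, t] for t ∈ {}; since ε ∈ FIRST, also for every t ∈ FOLLOW(<S>) = {$}.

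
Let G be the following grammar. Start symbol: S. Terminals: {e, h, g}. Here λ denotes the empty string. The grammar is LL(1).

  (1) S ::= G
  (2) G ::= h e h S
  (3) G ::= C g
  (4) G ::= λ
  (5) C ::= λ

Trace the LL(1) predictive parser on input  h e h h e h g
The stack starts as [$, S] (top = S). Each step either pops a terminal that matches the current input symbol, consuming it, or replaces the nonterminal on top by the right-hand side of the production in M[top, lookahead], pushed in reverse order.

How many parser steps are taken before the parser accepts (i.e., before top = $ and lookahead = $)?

14

      Stack      Input            Action
   1  $ S        h e h h e h g $  expand S ::= G
   2  $ G        h e h h e h g $  expand G ::= h e h S
   3  $ S h e h  h e h h e h g $  match h
   4  $ S h e    e h h e h g $    match e
   5  $ S h      h h e h g $      match h
   6  $ S        h e h g $        expand S ::= G
   7  $ G        h e h g $        expand G ::= h e h S
   8  $ S h e h  h e h g $        match h
   9  $ S h e    e h g $          match e
  10  $ S h      h g $            match h
  11  $ S        g $              expand S ::= G
  12  $ G        g $              expand G ::= C g
  13  $ g C      g $              expand C ::= λ
  14  $ g        g $              match g
Accept reached after 14 steps.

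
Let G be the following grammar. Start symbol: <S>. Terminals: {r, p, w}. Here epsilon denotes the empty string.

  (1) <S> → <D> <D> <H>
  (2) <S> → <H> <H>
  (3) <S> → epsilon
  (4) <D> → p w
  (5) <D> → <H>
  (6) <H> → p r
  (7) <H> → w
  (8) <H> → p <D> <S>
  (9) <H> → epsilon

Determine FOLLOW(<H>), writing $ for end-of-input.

{$, p, w}

FIRST(<H>) = {epsilon, p, w}
FIRST(<D>) = {epsilon, p, w}  (via <H>)
FIRST(<S>) = {epsilon, p, w}  (via <D> <D> <H>, <H> <H>)
FOLLOW(<S>) includes $ since <S> is the start symbol.
FOLLOW(<S>): in <H>→p <D> <S>, the suffix after <S> is empty, so FOLLOW(<S>) ⊇ FOLLOW(<H>) = {$, p, w}. Thus FOLLOW(<S>) = {$, p, w}.
FOLLOW(<D>): in <S>→<D> <D> <H> (occurrence 1), <D> is followed by <D> <H> with FIRST {epsilon, p, w}; in <S>→<D> <D> <H> (occurrence 1), the suffix after <D> is nullable, so FOLLOW(<D>) ⊇ FOLLOW(<S>) = {$, p, w}; in <S>→<D> <D> <H> (occurrence 2), <D> is followed by <H> with FIRST {epsilon, p, w}; in <S>→<D> <D> <H> (occurrence 2), the suffix after <D> is nullable, so FOLLOW(<D>) ⊇ FOLLOW(<S>) = {$, p, w}; in <H>→p <D> <S>, <D> is followed by <S> with FIRST {epsilon, p, w}; in <H>→p <D> <S>, the suffix after <D> is nullable, so FOLLOW(<D>) ⊇ FOLLOW(<H>) = {$, p, w}. Thus FOLLOW(<D>) = {$, p, w}.
FOLLOW(<H>): in <S>→<D> <D> <H>, the suffix after <H> is empty, so FOLLOW(<H>) ⊇ FOLLOW(<S>) = {$, p, w}; in <S>→<H> <H> (occurrence 1), <H> is followed by <H> with FIRST {epsilon, p, w}; in <S>→<H> <H> (occurrence 1), the suffix after <H> is nullable, so FOLLOW(<H>) ⊇ FOLLOW(<S>) = {$, p, w}; in <S>→<H> <H> (occurrence 2), the suffix after <H> is empty, so FOLLOW(<H>) ⊇ FOLLOW(<S>) = {$, p, w}; in <D>→<H>, the suffix after <H> is empty, so FOLLOW(<H>) ⊇ FOLLOW(<D>) = {$, p, w}. Thus FOLLOW(<H>) = {$, p, w}.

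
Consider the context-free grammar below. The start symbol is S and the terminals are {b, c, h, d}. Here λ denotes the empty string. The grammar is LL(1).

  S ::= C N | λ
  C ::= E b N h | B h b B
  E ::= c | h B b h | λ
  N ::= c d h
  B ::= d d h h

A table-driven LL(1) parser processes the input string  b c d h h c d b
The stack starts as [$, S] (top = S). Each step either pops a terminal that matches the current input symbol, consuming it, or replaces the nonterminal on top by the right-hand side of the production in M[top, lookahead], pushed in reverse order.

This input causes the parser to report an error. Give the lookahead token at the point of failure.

step 1: stack=$ S  input=b c d h h c d b $  — expand S ::= C N
step 2: stack=$ N C  input=b c d h h c d b $  — expand C ::= E b N h
step 3: stack=$ N h N b E  input=b c d h h c d b $  — expand E ::= λ
step 4: stack=$ N h N b  input=b c d h h c d b $  — match b
step 5: stack=$ N h N  input=c d h h c d b $  — expand N ::= c d h
step 6: stack=$ N h h d c  input=c d h h c d b $  — match c
step 7: stack=$ N h h d  input=d h h c d b $  — match d
step 8: stack=$ N h h  input=h h c d b $  — match h
step 9: stack=$ N h  input=h c d b $  — match h
step 10: stack=$ N  input=c d b $  — expand N ::= c d h
step 11: stack=$ h d c  input=c d b $  — match c
step 12: stack=$ h d  input=d b $  — match d
step 13: stack=$ h  input=b $  — error: top is terminal h but lookahead is b

b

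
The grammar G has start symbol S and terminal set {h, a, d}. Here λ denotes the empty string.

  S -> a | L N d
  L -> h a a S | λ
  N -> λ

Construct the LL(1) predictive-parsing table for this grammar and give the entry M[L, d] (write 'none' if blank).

FIRST(L) = {λ, h}
FIRST(N) = {λ}
FIRST(S) = {a, d, h}  (via L N d)
FOLLOW(S) includes $ since S is the start symbol.
FOLLOW(L): in S->L N d, L is followed by N d with FIRST {d}. Thus FOLLOW(L) = {d}.
For L -> h a a S: FIRST(h a a S) = {h}, so it goes in M[L, t] for t ∈ {h}.
For L -> λ: FIRST(λ) = {λ}, so it goes in M[L, t] for t ∈ {}; since λ ∈ FIRST, also for every t ∈ FOLLOW(L) = {d}.

L -> λ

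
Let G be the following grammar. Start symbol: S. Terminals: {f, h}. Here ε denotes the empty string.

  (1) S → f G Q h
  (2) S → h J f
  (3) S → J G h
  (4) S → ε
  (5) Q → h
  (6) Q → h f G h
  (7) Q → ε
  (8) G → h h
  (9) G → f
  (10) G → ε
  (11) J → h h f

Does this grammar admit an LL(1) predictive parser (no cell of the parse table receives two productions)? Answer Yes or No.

FIRST(S) = {ε, f, h}
FIRST(Q) = {ε, h}
FIRST(G) = {ε, f, h}
FIRST(J) = {h}
FOLLOW(S) = {$}
FOLLOW(Q) = {h}
FOLLOW(G) = {h}
FOLLOW(J) = {f, h}
Cell M[G, h] receives both G → h h and G → ε — the grammar is not LL(1).

No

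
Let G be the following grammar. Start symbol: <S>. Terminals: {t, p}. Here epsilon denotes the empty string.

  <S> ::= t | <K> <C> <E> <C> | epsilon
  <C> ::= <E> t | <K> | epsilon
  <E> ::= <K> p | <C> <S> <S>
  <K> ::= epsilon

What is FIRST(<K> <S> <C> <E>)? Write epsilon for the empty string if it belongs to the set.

{epsilon, p, t}

FIRST(<K>): from <K>::=epsilon we get {epsilon}. So FIRST(<K>) = {epsilon}.
FIRST(<S>): from <S>::=t we get {t}; from <S>::=<K> <C> <E> <C> we get {epsilon, p, t}; from <S>::=epsilon we get {epsilon}. So FIRST(<S>) = {epsilon, p, t}.
FIRST(<C>): from <C>::=<E> t we get {p, t}; from <C>::=<K> we get {epsilon}; from <C>::=epsilon we get {epsilon}. So FIRST(<C>) = {epsilon, p, t}.
FIRST(<E>): from <E>::=<K> p we get {p}; from <E>::=<C> <S> <S> we get {epsilon, p, t}. So FIRST(<E>) = {epsilon, p, t}.
FIRST(<K> <S> <C> <E>): take FIRST of each symbol in turn, carrying on past any symbol whose FIRST contains epsilon; result {epsilon, p, t}.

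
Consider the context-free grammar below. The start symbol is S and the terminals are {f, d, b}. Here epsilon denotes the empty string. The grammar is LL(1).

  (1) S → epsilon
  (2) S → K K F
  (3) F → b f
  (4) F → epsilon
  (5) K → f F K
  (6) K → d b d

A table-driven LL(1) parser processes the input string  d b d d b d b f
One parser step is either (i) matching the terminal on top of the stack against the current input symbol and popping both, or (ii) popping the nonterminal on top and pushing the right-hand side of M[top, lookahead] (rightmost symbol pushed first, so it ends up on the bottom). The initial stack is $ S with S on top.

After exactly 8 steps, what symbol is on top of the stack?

step 1: stack=$ S  input=d b d d b d b f $  — expand S → K K F
step 2: stack=$ F K K  input=d b d d b d b f $  — expand K → d b d
step 3: stack=$ F K d b d  input=d b d d b d b f $  — match d
step 4: stack=$ F K d b  input=b d d b d b f $  — match b
step 5: stack=$ F K d  input=d d b d b f $  — match d
step 6: stack=$ F K  input=d b d b f $  — expand K → d b d
step 7: stack=$ F d b d  input=d b d b f $  — match d
step 8: stack=$ F d b  input=b d b f $  — match b
Stack after step 8: $ F d (top = d).

d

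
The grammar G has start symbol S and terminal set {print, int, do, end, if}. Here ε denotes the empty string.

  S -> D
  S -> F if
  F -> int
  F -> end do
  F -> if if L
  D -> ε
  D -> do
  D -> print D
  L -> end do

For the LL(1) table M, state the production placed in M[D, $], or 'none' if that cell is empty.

FIRST(F) = {end, if, int}
FIRST(D) = {ε, do, print}
FIRST(L) = {end}
FIRST(S) = {ε, do, end, if, int, print}  (via D, F if)
FOLLOW(S) includes $ since S is the start symbol.
FOLLOW(S): S appears on no right-hand side. Thus FOLLOW(S) = {$}.
FOLLOW(D): in S->D, the suffix after D is empty, so FOLLOW(D) ⊇ FOLLOW(S) = {$}; in D->print D, the suffix after D is empty (adds nothing new). Thus FOLLOW(D) = {$}.
For D -> ε: FIRST(ε) = {ε}, so it goes in M[D, t] for t ∈ {}; since ε ∈ FIRST, also for every t ∈ FOLLOW(D) = {$}.
For D -> do: FIRST(do) = {do}, so it goes in M[D, t] for t ∈ {do}.
For D -> print D: FIRST(print D) = {print}, so it goes in M[D, t] for t ∈ {print}.

D -> ε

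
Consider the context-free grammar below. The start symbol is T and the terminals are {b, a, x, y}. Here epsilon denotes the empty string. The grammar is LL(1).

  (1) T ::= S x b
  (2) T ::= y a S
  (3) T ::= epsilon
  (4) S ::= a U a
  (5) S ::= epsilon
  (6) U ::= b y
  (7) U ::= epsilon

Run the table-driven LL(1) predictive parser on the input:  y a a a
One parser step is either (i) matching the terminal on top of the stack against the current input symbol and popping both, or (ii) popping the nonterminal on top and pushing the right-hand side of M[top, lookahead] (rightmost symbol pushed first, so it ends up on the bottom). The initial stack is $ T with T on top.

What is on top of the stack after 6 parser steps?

a

step 1: stack=$ T  input=y a a a $  — expand T ::= y a S
step 2: stack=$ S a y  input=y a a a $  — match y
step 3: stack=$ S a  input=a a a $  — match a
step 4: stack=$ S  input=a a $  — expand S ::= a U a
step 5: stack=$ a U a  input=a a $  — match a
step 6: stack=$ a U  input=a $  — expand U ::= epsilon
Stack after step 6: $ a (top = a).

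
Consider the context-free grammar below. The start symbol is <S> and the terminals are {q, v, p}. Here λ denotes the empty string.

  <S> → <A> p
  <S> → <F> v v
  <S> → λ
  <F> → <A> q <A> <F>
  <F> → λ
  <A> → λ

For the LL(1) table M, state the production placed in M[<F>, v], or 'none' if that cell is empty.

<F> → λ

FIRST(<A>) = {λ}
FIRST(<F>) = {λ, q}  (via <A> q <A> <F>)
FIRST(<S>) = {λ, p, q, v}  (via <A> p, <F> v v)
FOLLOW(<S>) includes $ since <S> is the start symbol.
FOLLOW(<F>): in <S>→<F> v v, <F> is followed by v v with FIRST {v}; in <F>→<A> q <A> <F>, the suffix after <F> is empty (adds nothing new). Thus FOLLOW(<F>) = {v}.
For <F> → <A> q <A> <F>: FIRST(<A> q <A> <F>) = {q}, so it goes in M[<F>, t] for t ∈ {q}.
For <F> → λ: FIRST(λ) = {λ}, so it goes in M[<F>, t] for t ∈ {}; since λ ∈ FIRST, also for every t ∈ FOLLOW(<F>) = {v}.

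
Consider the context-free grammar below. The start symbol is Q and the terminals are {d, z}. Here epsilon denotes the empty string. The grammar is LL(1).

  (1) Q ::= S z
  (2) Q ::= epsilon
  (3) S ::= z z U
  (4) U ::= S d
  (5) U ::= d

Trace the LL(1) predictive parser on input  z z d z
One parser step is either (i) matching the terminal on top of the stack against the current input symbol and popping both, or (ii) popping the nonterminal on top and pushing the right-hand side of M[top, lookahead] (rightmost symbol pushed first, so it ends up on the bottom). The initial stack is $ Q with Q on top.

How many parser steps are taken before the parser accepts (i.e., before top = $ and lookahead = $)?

     Stack      Input      Action
  1  $ Q        z z d z $  expand Q ::= S z
  2  $ z S      z z d z $  expand S ::= z z U
  3  $ z U z z  z z d z $  match z
  4  $ z U z    z d z $    match z
  5  $ z U      d z $      expand U ::= d
  6  $ z d      d z $      match d
  7  $ z        z $        match z
Accept reached after 7 steps.

7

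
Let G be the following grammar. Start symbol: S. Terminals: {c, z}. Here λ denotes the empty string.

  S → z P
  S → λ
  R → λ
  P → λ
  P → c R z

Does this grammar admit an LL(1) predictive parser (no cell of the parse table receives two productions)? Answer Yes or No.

Yes

FIRST(S) = {λ, z}
FIRST(R) = {λ}
FIRST(P) = {λ, c}
FOLLOW(S) = {$}
FOLLOW(R) = {z}
FOLLOW(P) = {$}
Each cell of M receives at most one production.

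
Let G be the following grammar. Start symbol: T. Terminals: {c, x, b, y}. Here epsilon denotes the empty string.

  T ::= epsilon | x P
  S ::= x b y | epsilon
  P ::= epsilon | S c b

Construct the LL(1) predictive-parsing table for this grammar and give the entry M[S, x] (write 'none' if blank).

FIRST(T): from T::=epsilon we get {epsilon}; from T::=x P we get {x}. So FIRST(T) = {epsilon, x}.
FIRST(S): from S::=x b y we get {x}; from S::=epsilon we get {epsilon}. So FIRST(S) = {epsilon, x}.
FIRST(P): from P::=epsilon we get {epsilon}; from P::=S c b we get {c, x}. So FIRST(P) = {epsilon, c, x}.
FOLLOW(T) includes $ since T is the start symbol.
FOLLOW(S): in P::=S c b, S is followed by c b with FIRST {c}. Thus FOLLOW(S) = {c}.
For S ::= x b y: FIRST(x b y) = {x}, so it goes in M[S, t] for t ∈ {x}.
For S ::= epsilon: FIRST(epsilon) = {epsilon}, so it goes in M[S, t] for t ∈ {}; since epsilon ∈ FIRST, also for every t ∈ FOLLOW(S) = {c}.

S ::= x b y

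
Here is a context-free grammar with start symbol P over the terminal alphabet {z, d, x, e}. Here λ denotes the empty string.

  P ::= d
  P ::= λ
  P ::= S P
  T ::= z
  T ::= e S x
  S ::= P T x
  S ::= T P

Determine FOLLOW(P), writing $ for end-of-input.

{$, d, e, x, z}

FIRST(T) = {e, z}
FIRST(P) = {λ, d, e, z}  (via S P)
FIRST(S) = {d, e, z}  (via P T x, T P)
FOLLOW(P) includes $ since P is the start symbol.
FOLLOW(P): in P::=S P, the suffix after P is empty (adds nothing new); in S::=P T x, P is followed by T x with FIRST {e, z}; in S::=T P, the suffix after P is empty, so FOLLOW(P) ⊇ FOLLOW(S) = {$, d, e, x, z}. Thus FOLLOW(P) = {$, d, e, x, z}.
FOLLOW(S): in P::=S P, S is followed by P with FIRST {λ, d, e, z}; in P::=S P, the suffix after S is nullable, so FOLLOW(S) ⊇ FOLLOW(P) = {$, d, e, x, z}; in T::=e S x, S is followed by x with FIRST {x}. Thus FOLLOW(S) = {$, d, e, x, z}.
FOLLOW(T): in S::=P T x, T is followed by x with FIRST {x}; in S::=T P, T is followed by P with FIRST {λ, d, e, z}; in S::=T P, the suffix after T is nullable, so FOLLOW(T) ⊇ FOLLOW(S) = {$, d, e, x, z}. Thus FOLLOW(T) = {$, d, e, x, z}.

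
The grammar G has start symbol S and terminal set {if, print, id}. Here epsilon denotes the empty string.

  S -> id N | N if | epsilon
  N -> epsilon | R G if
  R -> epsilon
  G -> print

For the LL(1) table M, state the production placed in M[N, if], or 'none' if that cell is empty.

N -> epsilon

FIRST(R) = {epsilon}
FIRST(G) = {print}
FIRST(N) = {epsilon, print}  (via R G if)
FIRST(S) = {epsilon, id, if, print}  (via N if)
FOLLOW(S) includes $ since S is the start symbol.
FOLLOW(S): S appears on no right-hand side. Thus FOLLOW(S) = {$}.
FOLLOW(N): in S->id N, the suffix after N is empty, so FOLLOW(N) ⊇ FOLLOW(S) = {$}; in S->N if, N is followed by if with FIRST {if}. Thus FOLLOW(N) = {$, if}.
For N -> epsilon: FIRST(epsilon) = {epsilon}, so it goes in M[N, t] for t ∈ {}; since epsilon ∈ FIRST, also for every t ∈ FOLLOW(N) = {$, if}.
For N -> R G if: FIRST(R G if) = {print}, so it goes in M[N, t] for t ∈ {print}.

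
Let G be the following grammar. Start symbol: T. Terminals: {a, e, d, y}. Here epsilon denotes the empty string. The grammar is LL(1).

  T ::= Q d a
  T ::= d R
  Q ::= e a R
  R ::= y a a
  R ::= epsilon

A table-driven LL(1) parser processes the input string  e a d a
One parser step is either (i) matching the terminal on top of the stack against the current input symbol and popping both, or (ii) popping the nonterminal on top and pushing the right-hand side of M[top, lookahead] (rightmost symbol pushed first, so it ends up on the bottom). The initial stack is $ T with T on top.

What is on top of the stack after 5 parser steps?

d

step 1: stack=$ T  input=e a d a $  — expand T ::= Q d a
step 2: stack=$ a d Q  input=e a d a $  — expand Q ::= e a R
step 3: stack=$ a d R a e  input=e a d a $  — match e
step 4: stack=$ a d R a  input=a d a $  — match a
step 5: stack=$ a d R  input=d a $  — expand R ::= epsilon
Stack after step 5: $ a d (top = d).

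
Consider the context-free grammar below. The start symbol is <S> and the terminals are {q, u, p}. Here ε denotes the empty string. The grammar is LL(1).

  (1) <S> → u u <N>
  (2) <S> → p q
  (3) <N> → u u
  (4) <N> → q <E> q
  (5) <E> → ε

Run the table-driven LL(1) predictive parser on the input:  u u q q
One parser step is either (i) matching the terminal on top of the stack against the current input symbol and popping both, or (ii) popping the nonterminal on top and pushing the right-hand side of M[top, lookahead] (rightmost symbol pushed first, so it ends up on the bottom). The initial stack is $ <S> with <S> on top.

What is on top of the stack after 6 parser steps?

step 1: stack=$ <S>  input=u u q q $  — expand <S> → u u <N>
step 2: stack=$ <N> u u  input=u u q q $  — match u
step 3: stack=$ <N> u  input=u q q $  — match u
step 4: stack=$ <N>  input=q q $  — expand <N> → q <E> q
step 5: stack=$ q <E> q  input=q q $  — match q
step 6: stack=$ q <E>  input=q $  — expand <E> → ε
Stack after step 6: $ q (top = q).

q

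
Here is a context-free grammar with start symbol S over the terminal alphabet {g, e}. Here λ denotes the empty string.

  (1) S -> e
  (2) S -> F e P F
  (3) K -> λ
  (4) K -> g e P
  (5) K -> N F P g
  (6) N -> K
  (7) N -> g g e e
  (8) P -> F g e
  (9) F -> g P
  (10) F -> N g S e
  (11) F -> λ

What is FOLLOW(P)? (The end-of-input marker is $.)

FIRST(S) = {e, g}  (via F e P F)
FIRST(K) = {λ, g}  (via N F P g)
FIRST(N) = {λ, g}  (via K)
FIRST(F) = {λ, g}  (via N g S e)
FIRST(P) = {g}  (via F g e)
FOLLOW(S) includes $ since S is the start symbol.
FOLLOW(S): in F->N g S e, S is followed by e with FIRST {e}. Thus FOLLOW(S) = {$, e}.
FOLLOW(N): in K->N F P g, N is followed by F P g with FIRST {g}; in F->N g S e, N is followed by g S e with FIRST {g}. Thus FOLLOW(N) = {g}.
FOLLOW(K): in N->K, the suffix after K is empty, so FOLLOW(K) ⊇ FOLLOW(N) = {g}. Thus FOLLOW(K) = {g}.
FOLLOW(F): in S->F e P F (occurrence 1), F is followed by e P F with FIRST {e}; in S->F e P F (occurrence 2), the suffix after F is empty, so FOLLOW(F) ⊇ FOLLOW(S) = {$, e}; in K->N F P g, F is followed by P g with FIRST {g}; in P->F g e, F is followed by g e with FIRST {g}. Thus FOLLOW(F) = {$, e, g}.
FOLLOW(P): in S->F e P F, P is followed by F with FIRST {λ, g}; in S->F e P F, the suffix after P is nullable, so FOLLOW(P) ⊇ FOLLOW(S) = {$, e}; in K->g e P, the suffix after P is empty, so FOLLOW(P) ⊇ FOLLOW(K) = {g}; in K->N F P g, P is followed by g with FIRST {g}; in F->g P, the suffix after P is empty, so FOLLOW(P) ⊇ FOLLOW(F) = {$, e, g}. Thus FOLLOW(P) = {$, e, g}.

{$, e, g}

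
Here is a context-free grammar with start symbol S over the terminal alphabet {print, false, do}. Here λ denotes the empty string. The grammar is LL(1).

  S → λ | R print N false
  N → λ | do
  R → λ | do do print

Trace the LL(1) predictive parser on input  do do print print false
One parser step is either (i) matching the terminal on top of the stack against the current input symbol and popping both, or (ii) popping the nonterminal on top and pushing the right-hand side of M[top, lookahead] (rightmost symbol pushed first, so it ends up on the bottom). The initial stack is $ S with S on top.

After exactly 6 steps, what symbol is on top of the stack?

step 1: stack=$ S  input=do do print print false $  — expand S → R print N false
step 2: stack=$ false N print R  input=do do print print false $  — expand R → do do print
step 3: stack=$ false N print print do do  input=do do print print false $  — match do
step 4: stack=$ false N print print do  input=do print print false $  — match do
step 5: stack=$ false N print print  input=print print false $  — match print
step 6: stack=$ false N print  input=print false $  — match print
Stack after step 6: $ false N (top = N).

N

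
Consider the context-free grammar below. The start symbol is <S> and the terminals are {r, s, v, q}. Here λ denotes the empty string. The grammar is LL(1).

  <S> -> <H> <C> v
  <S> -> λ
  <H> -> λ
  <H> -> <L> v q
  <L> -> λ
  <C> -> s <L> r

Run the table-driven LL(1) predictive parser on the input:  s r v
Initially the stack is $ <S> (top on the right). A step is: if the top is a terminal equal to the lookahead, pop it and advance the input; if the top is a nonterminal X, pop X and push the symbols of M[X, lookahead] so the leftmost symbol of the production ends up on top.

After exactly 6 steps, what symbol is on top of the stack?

v

     Stack        Input    Action
  1  $ <S>        s r v $  expand <S> -> <H> <C> v
  2  $ v <C> <H>  s r v $  expand <H> -> λ
  3  $ v <C>      s r v $  expand <C> -> s <L> r
  4  $ v r <L> s  s r v $  match s
  5  $ v r <L>    r v $    expand <L> -> λ
  6  $ v r        r v $    match r
Stack after step 6: $ v (top = v).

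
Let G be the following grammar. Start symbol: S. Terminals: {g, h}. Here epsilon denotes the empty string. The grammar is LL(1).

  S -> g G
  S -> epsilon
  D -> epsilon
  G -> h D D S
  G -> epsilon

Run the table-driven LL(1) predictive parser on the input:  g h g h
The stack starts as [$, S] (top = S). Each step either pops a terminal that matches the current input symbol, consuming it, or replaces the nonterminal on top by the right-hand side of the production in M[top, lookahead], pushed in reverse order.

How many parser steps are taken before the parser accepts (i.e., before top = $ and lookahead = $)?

13

step 1: stack=$ S  input=g h g h $  — expand S -> g G
step 2: stack=$ G g  input=g h g h $  — match g
step 3: stack=$ G  input=h g h $  — expand G -> h D D S
step 4: stack=$ S D D h  input=h g h $  — match h
step 5: stack=$ S D D  input=g h $  — expand D -> epsilon
step 6: stack=$ S D  input=g h $  — expand D -> epsilon
step 7: stack=$ S  input=g h $  — expand S -> g G
step 8: stack=$ G g  input=g h $  — match g
step 9: stack=$ G  input=h $  — expand G -> h D D S
step 10: stack=$ S D D h  input=h $  — match h
step 11: stack=$ S D D  input=$  — expand D -> epsilon
step 12: stack=$ S D  input=$  — expand D -> epsilon
step 13: stack=$ S  input=$  — expand S -> epsilon
Accept reached after 13 steps.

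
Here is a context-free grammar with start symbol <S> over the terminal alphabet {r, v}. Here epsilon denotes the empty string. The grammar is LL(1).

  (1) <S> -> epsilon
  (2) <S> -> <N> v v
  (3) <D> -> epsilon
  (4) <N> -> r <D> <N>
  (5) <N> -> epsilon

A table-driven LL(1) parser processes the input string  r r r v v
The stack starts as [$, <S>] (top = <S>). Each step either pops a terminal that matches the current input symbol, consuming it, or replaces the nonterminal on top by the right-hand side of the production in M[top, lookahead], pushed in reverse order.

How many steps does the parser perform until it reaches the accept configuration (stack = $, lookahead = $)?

13

      Stack            Input        Action
   1  $ <S>            r r r v v $  expand <S> -> <N> v v
   2  $ v v <N>        r r r v v $  expand <N> -> r <D> <N>
   3  $ v v <N> <D> r  r r r v v $  match r
   4  $ v v <N> <D>    r r v v $    expand <D> -> epsilon
   5  $ v v <N>        r r v v $    expand <N> -> r <D> <N>
   6  $ v v <N> <D> r  r r v v $    match r
   7  $ v v <N> <D>    r v v $      expand <D> -> epsilon
   8  $ v v <N>        r v v $      expand <N> -> r <D> <N>
   9  $ v v <N> <D> r  r v v $      match r
  10  $ v v <N> <D>    v v $        expand <D> -> epsilon
  11  $ v v <N>        v v $        expand <N> -> epsilon
  12  $ v v            v v $        match v
  13  $ v              v $          match v
Accept reached after 13 steps.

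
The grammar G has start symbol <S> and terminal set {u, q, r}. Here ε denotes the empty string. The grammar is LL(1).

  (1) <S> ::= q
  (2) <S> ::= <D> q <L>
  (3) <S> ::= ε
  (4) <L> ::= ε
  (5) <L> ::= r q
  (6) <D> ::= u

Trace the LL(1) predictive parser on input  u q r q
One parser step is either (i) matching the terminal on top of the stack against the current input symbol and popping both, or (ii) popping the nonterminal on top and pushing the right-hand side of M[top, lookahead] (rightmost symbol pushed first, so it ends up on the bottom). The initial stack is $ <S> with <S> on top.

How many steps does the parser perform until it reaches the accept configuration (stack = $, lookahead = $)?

7

step 1: stack=$ <S>  input=u q r q $  — expand <S> ::= <D> q <L>
step 2: stack=$ <L> q <D>  input=u q r q $  — expand <D> ::= u
step 3: stack=$ <L> q u  input=u q r q $  — match u
step 4: stack=$ <L> q  input=q r q $  — match q
step 5: stack=$ <L>  input=r q $  — expand <L> ::= r q
step 6: stack=$ q r  input=r q $  — match r
step 7: stack=$ q  input=q $  — match q
Accept reached after 7 steps.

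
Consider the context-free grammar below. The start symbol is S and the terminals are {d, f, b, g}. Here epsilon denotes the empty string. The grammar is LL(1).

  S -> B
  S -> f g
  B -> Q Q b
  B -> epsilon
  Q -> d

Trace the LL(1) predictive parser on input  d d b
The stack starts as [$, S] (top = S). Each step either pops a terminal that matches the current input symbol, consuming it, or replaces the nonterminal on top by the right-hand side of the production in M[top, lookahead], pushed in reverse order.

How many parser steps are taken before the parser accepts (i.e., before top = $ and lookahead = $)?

step 1: stack=$ S  input=d d b $  — expand S -> B
step 2: stack=$ B  input=d d b $  — expand B -> Q Q b
step 3: stack=$ b Q Q  input=d d b $  — expand Q -> d
step 4: stack=$ b Q d  input=d d b $  — match d
step 5: stack=$ b Q  input=d b $  — expand Q -> d
step 6: stack=$ b d  input=d b $  — match d
step 7: stack=$ b  input=b $  — match b
Accept reached after 7 steps.

7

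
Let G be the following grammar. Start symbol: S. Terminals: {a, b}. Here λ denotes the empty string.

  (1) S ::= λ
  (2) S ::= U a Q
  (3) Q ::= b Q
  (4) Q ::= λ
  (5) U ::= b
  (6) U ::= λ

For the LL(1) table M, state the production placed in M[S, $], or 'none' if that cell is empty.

FIRST(Q) = {λ, b}
FIRST(U) = {λ, b}
FIRST(S) = {λ, a, b}  (via U a Q)
FOLLOW(S) includes $ since S is the start symbol.
FOLLOW(S): S appears on no right-hand side. Thus FOLLOW(S) = {$}.
For S ::= λ: FIRST(λ) = {λ}, so it goes in M[S, t] for t ∈ {}; since λ ∈ FIRST, also for every t ∈ FOLLOW(S) = {$}.
For S ::= U a Q: FIRST(U a Q) = {a, b}, so it goes in M[S, t] for t ∈ {a, b}.

S ::= λ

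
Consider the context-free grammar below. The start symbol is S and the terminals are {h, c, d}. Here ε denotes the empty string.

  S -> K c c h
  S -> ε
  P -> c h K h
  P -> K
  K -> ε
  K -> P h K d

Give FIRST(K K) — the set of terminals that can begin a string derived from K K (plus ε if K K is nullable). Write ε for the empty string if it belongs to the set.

{ε, c, h}

FIRST(S) = {ε, c, h}  (via K c c h)
FIRST(P) = {ε, c, h}  (via K)
FIRST(K) = {ε, c, h}  (via P h K d)
FIRST(K K): take FIRST of each symbol in turn, carrying on past any symbol whose FIRST contains ε; result {ε, c, h}.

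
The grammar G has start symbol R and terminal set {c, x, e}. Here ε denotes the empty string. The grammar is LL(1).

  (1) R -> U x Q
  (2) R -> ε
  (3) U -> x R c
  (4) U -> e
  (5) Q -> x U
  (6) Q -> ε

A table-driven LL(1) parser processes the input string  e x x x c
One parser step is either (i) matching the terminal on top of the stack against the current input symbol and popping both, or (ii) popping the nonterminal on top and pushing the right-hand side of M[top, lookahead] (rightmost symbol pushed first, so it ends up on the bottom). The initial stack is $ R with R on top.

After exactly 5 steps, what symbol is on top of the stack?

x

step 1: stack=$ R  input=e x x x c $  — expand R -> U x Q
step 2: stack=$ Q x U  input=e x x x c $  — expand U -> e
step 3: stack=$ Q x e  input=e x x x c $  — match e
step 4: stack=$ Q x  input=x x x c $  — match x
step 5: stack=$ Q  input=x x c $  — expand Q -> x U
Stack after step 5: $ U x (top = x).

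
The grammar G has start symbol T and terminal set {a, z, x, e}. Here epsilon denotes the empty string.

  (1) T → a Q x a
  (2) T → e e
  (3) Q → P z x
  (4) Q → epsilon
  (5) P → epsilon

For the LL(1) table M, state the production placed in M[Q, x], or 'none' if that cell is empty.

FIRST(T) = {a, e}
FIRST(P) = {epsilon}
FIRST(Q) = {epsilon, z}  (via P z x)
FOLLOW(T) includes $ since T is the start symbol.
FOLLOW(Q): in T→a Q x a, Q is followed by x a with FIRST {x}. Thus FOLLOW(Q) = {x}.
For Q → P z x: FIRST(P z x) = {z}, so it goes in M[Q, t] for t ∈ {z}.
For Q → epsilon: FIRST(epsilon) = {epsilon}, so it goes in M[Q, t] for t ∈ {}; since epsilon ∈ FIRST, also for every t ∈ FOLLOW(Q) = {x}.

Q → epsilon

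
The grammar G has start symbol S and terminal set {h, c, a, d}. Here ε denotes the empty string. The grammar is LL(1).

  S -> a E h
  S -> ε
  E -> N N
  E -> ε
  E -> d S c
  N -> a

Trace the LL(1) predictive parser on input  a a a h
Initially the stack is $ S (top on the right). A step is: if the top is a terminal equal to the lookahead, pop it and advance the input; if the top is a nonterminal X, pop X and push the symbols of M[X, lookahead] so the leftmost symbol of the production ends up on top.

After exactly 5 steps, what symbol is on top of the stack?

     Stack    Input      Action
  1  $ S      a a a h $  expand S -> a E h
  2  $ h E a  a a a h $  match a
  3  $ h E    a a h $    expand E -> N N
  4  $ h N N  a a h $    expand N -> a
  5  $ h N a  a a h $    match a
Stack after step 5: $ h N (top = N).

N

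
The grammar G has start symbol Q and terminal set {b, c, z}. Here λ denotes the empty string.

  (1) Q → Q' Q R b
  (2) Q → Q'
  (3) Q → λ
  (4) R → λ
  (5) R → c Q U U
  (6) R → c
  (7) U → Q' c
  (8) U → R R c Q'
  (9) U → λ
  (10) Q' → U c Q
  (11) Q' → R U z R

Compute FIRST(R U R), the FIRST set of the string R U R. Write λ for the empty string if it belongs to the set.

FIRST(R) = {λ, c}
FIRST(Q) = {λ, c, z}  (via Q' Q R b, Q')
FIRST(U) = {λ, c, z}  (via Q' c, R R c Q')
FIRST(Q') = {c, z}  (via U c Q, R U z R)
FIRST(R U R): take FIRST of each symbol in turn, carrying on past any symbol whose FIRST contains λ; result {λ, c, z}.

{λ, c, z}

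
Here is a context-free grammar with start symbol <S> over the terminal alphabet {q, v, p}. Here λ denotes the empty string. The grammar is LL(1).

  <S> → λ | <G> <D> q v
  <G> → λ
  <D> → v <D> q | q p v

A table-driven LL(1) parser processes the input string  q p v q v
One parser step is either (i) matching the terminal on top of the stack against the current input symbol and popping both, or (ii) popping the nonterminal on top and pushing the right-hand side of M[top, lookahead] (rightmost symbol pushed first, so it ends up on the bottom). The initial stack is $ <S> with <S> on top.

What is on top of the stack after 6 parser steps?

q

step 1: stack=$ <S>  input=q p v q v $  — expand <S> → <G> <D> q v
step 2: stack=$ v q <D> <G>  input=q p v q v $  — expand <G> → λ
step 3: stack=$ v q <D>  input=q p v q v $  — expand <D> → q p v
step 4: stack=$ v q v p q  input=q p v q v $  — match q
step 5: stack=$ v q v p  input=p v q v $  — match p
step 6: stack=$ v q v  input=v q v $  — match v
Stack after step 6: $ v q (top = q).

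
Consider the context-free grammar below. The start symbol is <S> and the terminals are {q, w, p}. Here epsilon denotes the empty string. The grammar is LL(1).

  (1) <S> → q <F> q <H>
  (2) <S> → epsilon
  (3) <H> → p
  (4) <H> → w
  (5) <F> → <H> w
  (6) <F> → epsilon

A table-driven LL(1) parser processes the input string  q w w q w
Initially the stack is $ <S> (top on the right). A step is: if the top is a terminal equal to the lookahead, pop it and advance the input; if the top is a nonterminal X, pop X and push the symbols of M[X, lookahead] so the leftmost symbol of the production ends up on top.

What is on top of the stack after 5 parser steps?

     Stack          Input        Action
  1  $ <S>          q w w q w $  expand <S> → q <F> q <H>
  2  $ <H> q <F> q  q w w q w $  match q
  3  $ <H> q <F>    w w q w $    expand <F> → <H> w
  4  $ <H> q w <H>  w w q w $    expand <H> → w
  5  $ <H> q w w    w w q w $    match w
Stack after step 5: $ <H> q w (top = w).

w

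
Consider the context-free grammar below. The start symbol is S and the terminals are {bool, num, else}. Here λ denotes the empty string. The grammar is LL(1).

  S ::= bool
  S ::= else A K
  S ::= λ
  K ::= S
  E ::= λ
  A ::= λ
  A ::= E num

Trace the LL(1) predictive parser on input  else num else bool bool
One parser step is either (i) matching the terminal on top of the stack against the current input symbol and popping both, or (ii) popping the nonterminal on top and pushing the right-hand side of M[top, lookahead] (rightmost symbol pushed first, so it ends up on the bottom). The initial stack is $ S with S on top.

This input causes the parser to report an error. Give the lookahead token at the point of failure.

step 1: stack=$ S  input=else num else bool bool $  — expand S ::= else A K
step 2: stack=$ K A else  input=else num else bool bool $  — match else
step 3: stack=$ K A  input=num else bool bool $  — expand A ::= E num
step 4: stack=$ K num E  input=num else bool bool $  — expand E ::= λ
step 5: stack=$ K num  input=num else bool bool $  — match num
step 6: stack=$ K  input=else bool bool $  — expand K ::= S
step 7: stack=$ S  input=else bool bool $  — expand S ::= else A K
step 8: stack=$ K A else  input=else bool bool $  — match else
step 9: stack=$ K A  input=bool bool $  — expand A ::= λ
step 10: stack=$ K  input=bool bool $  — expand K ::= S
step 11: stack=$ S  input=bool bool $  — expand S ::= bool
step 12: stack=$ bool  input=bool bool $  — match bool
step 13: stack=$  input=bool $  — error: stack empty but input remains

bool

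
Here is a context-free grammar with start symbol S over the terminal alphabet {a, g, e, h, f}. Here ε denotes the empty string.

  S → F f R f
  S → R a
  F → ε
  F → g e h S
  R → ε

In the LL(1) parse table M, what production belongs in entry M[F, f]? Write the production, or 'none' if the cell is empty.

FIRST(F): from F→ε we get {ε}; from F→g e h S we get {g}. So FIRST(F) = {ε, g}.
FIRST(R): from R→ε we get {ε}. So FIRST(R) = {ε}.
FIRST(S): from S→F f R f we get {f, g}; from S→R a we get {a}. So FIRST(S) = {a, f, g}.
FOLLOW(S) includes $ since S is the start symbol.
FOLLOW(F): in S→F f R f, F is followed by f R f with FIRST {f}. Thus FOLLOW(F) = {f}.
For F → ε: FIRST(ε) = {ε}, so it goes in M[F, t] for t ∈ {}; since ε ∈ FIRST, also for every t ∈ FOLLOW(F) = {f}.
For F → g e h S: FIRST(g e h S) = {g}, so it goes in M[F, t] for t ∈ {g}.

F → ε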